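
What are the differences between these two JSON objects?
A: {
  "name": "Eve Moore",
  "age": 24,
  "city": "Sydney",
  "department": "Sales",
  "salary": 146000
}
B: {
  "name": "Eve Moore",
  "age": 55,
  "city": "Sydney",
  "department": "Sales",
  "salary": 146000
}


Comparing each field (in key order):
  name: same
  age: DIFFERENT
  city: same
  department: same
  salary: same
Differences:
  age: 24 -> 55

1 field(s) changed

1 change: age


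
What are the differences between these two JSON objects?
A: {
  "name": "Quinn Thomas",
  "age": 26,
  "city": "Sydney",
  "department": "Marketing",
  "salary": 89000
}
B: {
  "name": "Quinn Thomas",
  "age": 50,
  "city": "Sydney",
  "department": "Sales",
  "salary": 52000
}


Comparing each field (in key order):
  name: same
  age: DIFFERENT
  city: same
  department: DIFFERENT
  salary: DIFFERENT
Differences:
  age: 26 -> 50
  department: Marketing -> Sales
  salary: 89000 -> 52000

3 field(s) changed

3 changes: age, department, salary


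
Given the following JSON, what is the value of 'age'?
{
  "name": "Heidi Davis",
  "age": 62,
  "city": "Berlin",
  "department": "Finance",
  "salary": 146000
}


Looking up field 'age'
Value: 62

62


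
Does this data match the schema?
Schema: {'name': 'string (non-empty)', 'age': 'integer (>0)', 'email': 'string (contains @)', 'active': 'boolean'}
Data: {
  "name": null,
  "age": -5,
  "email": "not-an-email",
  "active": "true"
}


Validating each field against schema:
  name: FAIL (null is not a string)
  age: FAIL (-5 is not > 0)
  email: FAIL ("not-an-email" does not contain @)
  active: FAIL ("true" is not a boolean)

Result: INVALID (4 errors: name, age, email, active)

INVALID (4 errors: name, age, email, active)


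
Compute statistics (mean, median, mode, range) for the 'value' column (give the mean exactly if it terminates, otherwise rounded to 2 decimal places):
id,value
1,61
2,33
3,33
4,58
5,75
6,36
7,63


Data: [61, 33, 33, 58, 75, 36, 63]
Count: 7
Sum: 359
Mean: 359/7 ≈ 51.29 (rounded to 2 decimal places)
Sorted: [33, 33, 36, 58, 61, 63, 75]
Median: 58.0
Mode: 33 (2 times)
Range: 75 - 33 = 42
Min: 33, Max: 75

mean≈51.29, median=58.0, mode=33, range=42


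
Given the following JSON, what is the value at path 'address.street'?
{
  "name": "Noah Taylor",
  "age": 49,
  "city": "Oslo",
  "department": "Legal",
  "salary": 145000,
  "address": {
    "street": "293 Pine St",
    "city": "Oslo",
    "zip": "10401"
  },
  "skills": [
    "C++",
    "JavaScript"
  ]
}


Query: address.street
Path: address -> street
Value: 293 Pine St

293 Pine St


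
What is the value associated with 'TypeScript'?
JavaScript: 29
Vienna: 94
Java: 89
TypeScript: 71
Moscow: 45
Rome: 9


Looking up key 'TypeScript'
Value: 71

71


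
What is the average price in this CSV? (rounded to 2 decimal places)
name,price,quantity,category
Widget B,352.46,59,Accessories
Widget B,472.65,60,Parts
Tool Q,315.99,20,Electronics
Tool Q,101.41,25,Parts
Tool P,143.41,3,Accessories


Computing average price:
Values: [352.46, 472.65, 315.99, 101.41, 143.41]
Sum = 1385.92
Count = 5
Average = 1385.92/5 = 277.184 exactly -> 277.18 (rounded half-up to 2 decimal places)

277.18


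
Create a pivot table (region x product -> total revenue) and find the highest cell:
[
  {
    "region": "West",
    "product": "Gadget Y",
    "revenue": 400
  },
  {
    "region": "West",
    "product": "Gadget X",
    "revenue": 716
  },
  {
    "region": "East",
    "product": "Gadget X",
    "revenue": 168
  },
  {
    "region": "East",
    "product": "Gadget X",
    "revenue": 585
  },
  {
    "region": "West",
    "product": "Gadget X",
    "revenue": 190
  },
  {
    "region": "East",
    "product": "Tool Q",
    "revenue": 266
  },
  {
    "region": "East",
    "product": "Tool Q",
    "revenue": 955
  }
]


Pivot: region (rows) x product (columns) -> total revenue

     Gadget X      Gadget Y      Tool Q      
East           753             0          1221  
West           906           400             0  

Highest: East / Tool Q = $1221

East / Tool Q = $1221


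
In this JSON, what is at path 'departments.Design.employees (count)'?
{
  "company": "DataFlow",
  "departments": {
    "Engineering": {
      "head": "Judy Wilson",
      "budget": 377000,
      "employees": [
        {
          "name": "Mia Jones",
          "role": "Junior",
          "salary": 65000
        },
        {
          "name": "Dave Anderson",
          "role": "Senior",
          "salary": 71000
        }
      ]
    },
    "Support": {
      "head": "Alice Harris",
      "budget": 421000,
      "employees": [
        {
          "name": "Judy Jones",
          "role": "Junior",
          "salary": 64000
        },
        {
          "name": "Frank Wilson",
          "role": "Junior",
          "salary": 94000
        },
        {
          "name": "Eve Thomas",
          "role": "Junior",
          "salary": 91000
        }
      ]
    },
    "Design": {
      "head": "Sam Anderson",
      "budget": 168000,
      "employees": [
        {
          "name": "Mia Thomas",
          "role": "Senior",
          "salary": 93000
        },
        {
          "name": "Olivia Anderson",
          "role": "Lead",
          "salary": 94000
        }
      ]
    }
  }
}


Path: departments.Design.employees (count)

Navigate:
  -> departments
  -> Design
  -> employees (array, length 2)

2


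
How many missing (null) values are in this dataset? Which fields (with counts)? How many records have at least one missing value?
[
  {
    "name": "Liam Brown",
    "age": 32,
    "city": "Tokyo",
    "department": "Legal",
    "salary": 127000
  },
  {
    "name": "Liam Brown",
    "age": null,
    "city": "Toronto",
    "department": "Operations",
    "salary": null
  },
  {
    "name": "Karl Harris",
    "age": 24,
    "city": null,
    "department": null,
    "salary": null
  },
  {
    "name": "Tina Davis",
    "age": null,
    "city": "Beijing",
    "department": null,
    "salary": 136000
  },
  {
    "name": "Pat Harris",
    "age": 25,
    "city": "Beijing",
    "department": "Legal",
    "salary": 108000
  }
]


Checking for missing (null) values in 5 records:

  Liam Brown: complete
  Liam Brown: age, salary
  Karl Harris: city, department, salary
  Tina Davis: age, department
  Pat Harris: complete

Per field:
  name: 0 missing
  age: 2 missing
  city: 1 missing
  department: 2 missing
  salary: 2 missing

Total missing values: 7
Records with any missing: 3

7 missing values (age: 2, city: 1, department: 2, salary: 2); 3 incomplete records


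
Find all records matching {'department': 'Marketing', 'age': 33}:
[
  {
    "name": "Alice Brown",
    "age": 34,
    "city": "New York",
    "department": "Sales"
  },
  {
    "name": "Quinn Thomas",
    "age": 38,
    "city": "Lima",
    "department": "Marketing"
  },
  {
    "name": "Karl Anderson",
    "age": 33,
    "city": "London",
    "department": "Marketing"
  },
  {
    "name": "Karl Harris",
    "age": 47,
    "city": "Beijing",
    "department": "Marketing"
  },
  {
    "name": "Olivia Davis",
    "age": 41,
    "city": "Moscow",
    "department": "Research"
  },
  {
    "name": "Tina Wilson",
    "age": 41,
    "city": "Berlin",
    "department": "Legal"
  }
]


Search criteria: {'department': 'Marketing', 'age': 33}

Checking 6 records:
  Alice Brown: {department: Sales, age: 34}
  Quinn Thomas: {department: Marketing, age: 38}
  Karl Anderson: {department: Marketing, age: 33} <-- MATCH
  Karl Harris: {department: Marketing, age: 47}
  Olivia Davis: {department: Research, age: 41}
  Tina Wilson: {department: Legal, age: 41}

Matches: ["Karl Anderson"]

["Karl Anderson"]


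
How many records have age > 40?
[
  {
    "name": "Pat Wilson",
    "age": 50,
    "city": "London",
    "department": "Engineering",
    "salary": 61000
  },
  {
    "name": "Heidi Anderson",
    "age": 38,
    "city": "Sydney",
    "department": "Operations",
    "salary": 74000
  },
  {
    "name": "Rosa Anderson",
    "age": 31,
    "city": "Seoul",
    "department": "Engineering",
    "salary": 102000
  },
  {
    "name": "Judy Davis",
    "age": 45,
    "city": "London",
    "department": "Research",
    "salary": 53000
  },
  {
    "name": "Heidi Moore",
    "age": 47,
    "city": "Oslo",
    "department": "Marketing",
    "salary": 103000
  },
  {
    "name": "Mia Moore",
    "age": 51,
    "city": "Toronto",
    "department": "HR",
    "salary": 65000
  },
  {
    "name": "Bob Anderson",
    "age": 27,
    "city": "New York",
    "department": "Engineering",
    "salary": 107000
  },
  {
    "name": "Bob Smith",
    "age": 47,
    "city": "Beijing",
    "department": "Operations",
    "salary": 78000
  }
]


Data: 8 records
Condition: age > 40

Checking each record:
  Pat Wilson: 50 MATCH
  Heidi Anderson: 38
  Rosa Anderson: 31
  Judy Davis: 45 MATCH
  Heidi Moore: 47 MATCH
  Mia Moore: 51 MATCH
  Bob Anderson: 27
  Bob Smith: 47 MATCH

Count: 5

5


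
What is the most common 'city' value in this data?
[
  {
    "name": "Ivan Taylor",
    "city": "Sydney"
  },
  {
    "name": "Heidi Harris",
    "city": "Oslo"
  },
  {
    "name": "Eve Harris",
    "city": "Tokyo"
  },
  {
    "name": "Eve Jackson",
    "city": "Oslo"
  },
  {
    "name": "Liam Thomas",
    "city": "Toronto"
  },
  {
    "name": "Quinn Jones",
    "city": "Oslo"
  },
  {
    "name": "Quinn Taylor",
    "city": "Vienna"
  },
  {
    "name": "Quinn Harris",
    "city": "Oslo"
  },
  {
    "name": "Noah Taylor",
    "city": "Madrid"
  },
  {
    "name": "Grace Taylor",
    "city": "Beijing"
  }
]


Counting 'city' values across 10 records:

  Oslo: 4 ####
  Sydney: 1 #
  Tokyo: 1 #
  Toronto: 1 #
  Vienna: 1 #
  Madrid: 1 #
  Beijing: 1 #

Most common: Oslo (4 times)

Oslo (4 times)


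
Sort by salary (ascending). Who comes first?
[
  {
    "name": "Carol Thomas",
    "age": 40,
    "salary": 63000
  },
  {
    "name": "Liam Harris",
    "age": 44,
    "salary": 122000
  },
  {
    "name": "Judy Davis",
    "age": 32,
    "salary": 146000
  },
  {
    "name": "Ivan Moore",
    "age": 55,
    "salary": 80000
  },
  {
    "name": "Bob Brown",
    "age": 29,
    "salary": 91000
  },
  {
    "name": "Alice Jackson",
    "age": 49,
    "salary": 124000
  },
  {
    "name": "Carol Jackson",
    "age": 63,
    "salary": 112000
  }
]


Sort by: salary (ascending)

Sorted order:
  1. Carol Thomas (salary = 63000)
  2. Ivan Moore (salary = 80000)
  3. Bob Brown (salary = 91000)
  4. Carol Jackson (salary = 112000)
  5. Liam Harris (salary = 122000)
  6. Alice Jackson (salary = 124000)
  7. Judy Davis (salary = 146000)

First: Carol Thomas

Carol Thomas


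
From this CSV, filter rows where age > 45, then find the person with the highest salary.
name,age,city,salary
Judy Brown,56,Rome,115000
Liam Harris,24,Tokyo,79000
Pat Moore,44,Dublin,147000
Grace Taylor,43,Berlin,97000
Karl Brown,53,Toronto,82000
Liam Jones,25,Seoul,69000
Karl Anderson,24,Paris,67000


Filter: age > 45
Sort by: salary (descending)

Filtered records (2):
  Judy Brown, age 56, salary $115000
  Karl Brown, age 53, salary $82000

Highest salary: Judy Brown ($115000)

Judy Brown


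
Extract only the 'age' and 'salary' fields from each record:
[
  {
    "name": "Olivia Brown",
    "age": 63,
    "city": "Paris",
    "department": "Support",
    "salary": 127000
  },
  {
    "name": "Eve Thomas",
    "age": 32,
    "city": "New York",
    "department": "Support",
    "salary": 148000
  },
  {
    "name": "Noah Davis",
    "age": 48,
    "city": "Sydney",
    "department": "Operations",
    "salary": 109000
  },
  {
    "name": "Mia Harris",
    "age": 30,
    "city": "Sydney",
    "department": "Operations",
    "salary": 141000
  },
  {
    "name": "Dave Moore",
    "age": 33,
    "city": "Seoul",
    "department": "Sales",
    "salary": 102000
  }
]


Original: 5 records with fields: name, age, city, department, salary
Keep: ['age', 'salary']
Drop: ['name', 'city', 'department']
Result: 5 records, 2 fields each

[
  {
    "age": 63,
    "salary": 127000
  },
  {
    "age": 32,
    "salary": 148000
  },
  {
    "age": 48,
    "salary": 109000
  },
  {
    "age": 30,
    "salary": 141000
  },
  {
    "age": 33,
    "salary": 102000
  }
]


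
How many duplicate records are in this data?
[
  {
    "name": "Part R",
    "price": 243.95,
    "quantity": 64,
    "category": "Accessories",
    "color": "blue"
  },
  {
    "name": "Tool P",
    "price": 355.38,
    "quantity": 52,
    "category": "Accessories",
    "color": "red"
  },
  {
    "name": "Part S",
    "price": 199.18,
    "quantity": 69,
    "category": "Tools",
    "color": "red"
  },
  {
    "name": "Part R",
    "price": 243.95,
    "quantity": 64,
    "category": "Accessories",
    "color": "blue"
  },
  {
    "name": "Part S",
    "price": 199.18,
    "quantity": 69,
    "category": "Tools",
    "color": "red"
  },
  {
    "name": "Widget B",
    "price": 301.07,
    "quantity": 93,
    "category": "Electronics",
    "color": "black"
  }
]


Checking 6 records for duplicates:

  Row 1: Part R ($243.95, qty 64)
  Row 2: Tool P ($355.38, qty 52)
  Row 3: Part S ($199.18, qty 69)
  Row 4: Part R ($243.95, qty 64) <-- DUPLICATE
  Row 5: Part S ($199.18, qty 69) <-- DUPLICATE
  Row 6: Widget B ($301.07, qty 93)

Duplicates found: 2
Unique records: 4

2 duplicates, 4 unique


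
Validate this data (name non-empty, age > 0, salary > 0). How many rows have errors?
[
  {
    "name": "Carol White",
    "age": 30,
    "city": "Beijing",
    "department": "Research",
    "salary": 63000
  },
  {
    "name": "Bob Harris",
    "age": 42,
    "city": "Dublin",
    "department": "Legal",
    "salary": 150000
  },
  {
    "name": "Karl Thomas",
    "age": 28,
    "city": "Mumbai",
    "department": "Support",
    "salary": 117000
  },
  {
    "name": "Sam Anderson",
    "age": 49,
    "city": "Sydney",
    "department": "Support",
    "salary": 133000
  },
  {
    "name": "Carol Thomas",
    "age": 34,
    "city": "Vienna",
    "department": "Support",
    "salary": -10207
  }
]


Validating 5 records:
Rules: name non-empty, age > 0, salary > 0

  Row 1 (Carol White): OK
  Row 2 (Bob Harris): OK
  Row 3 (Karl Thomas): OK
  Row 4 (Sam Anderson): OK
  Row 5 (Carol Thomas): negative salary: -10207

Total errors: 1

1 errors


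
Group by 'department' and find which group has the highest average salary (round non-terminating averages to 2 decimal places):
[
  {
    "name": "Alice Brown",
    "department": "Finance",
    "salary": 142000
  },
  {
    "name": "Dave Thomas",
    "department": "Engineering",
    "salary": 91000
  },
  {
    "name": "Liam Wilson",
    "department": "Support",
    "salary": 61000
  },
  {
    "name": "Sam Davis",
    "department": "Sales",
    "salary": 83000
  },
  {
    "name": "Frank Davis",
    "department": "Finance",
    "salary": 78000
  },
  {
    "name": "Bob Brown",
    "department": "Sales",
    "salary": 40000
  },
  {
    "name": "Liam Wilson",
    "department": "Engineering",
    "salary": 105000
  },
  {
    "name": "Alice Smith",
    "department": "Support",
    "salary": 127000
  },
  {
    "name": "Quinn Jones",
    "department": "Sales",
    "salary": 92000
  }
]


Group by: department

Groups:
  Engineering: 2 people, avg salary = 196000/2 = $98000
  Finance: 2 people, avg salary = 220000/2 = $110000
  Sales: 3 people, avg salary = 215000/3 ≈ $71666.67
  Support: 2 people, avg salary = 188000/2 = $94000

Highest average salary: Finance ($110000)

Finance ($110000)


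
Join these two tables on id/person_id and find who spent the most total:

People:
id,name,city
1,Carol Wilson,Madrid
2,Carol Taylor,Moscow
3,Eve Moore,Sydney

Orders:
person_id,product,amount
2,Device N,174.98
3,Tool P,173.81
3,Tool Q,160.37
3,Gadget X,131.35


Join on: people.id = orders.person_id

Joined rows:
  Carol Taylor (Moscow) bought Device N for $174.98
  Eve Moore (Sydney) bought Tool P for $173.81
  Eve Moore (Sydney) bought Tool Q for $160.37
  Eve Moore (Sydney) bought Gadget X for $131.35

Total per person:
  Eve Moore: $465.53
  Carol Taylor: $174.98

Top spender: Eve Moore ($465.53)

Eve Moore ($465.53)


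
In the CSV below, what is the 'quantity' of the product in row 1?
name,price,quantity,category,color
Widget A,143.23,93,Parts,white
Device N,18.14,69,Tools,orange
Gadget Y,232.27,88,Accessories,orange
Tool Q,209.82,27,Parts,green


Query: Row 1 ('Widget A'), column 'quantity'
Value: 93

93


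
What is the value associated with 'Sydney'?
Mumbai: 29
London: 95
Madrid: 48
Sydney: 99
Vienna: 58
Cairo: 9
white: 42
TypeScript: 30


Looking up key 'Sydney'
Value: 99

99


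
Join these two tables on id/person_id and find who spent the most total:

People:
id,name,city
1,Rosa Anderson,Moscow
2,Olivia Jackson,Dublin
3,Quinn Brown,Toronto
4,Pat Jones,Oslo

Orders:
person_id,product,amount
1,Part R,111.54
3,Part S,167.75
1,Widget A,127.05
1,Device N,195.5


Join on: people.id = orders.person_id

Joined rows:
  Rosa Anderson (Moscow) bought Part R for $111.54
  Quinn Brown (Toronto) bought Part S for $167.75
  Rosa Anderson (Moscow) bought Widget A for $127.05
  Rosa Anderson (Moscow) bought Device N for $195.5

Total per person:
  Rosa Anderson: $434.09
  Quinn Brown: $167.75

Top spender: Rosa Anderson ($434.09)

Rosa Anderson ($434.09)


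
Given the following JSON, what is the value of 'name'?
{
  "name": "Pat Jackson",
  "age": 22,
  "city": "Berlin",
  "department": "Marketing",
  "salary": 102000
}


Looking up field 'name'
Value: Pat Jackson

Pat Jackson


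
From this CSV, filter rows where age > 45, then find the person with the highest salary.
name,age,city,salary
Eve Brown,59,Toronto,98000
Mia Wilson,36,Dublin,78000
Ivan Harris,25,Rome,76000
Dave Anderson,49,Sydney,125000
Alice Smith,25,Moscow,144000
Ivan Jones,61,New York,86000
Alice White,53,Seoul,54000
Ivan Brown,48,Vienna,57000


Filter: age > 45
Sort by: salary (descending)

Filtered records (5):
  Dave Anderson, age 49, salary $125000
  Eve Brown, age 59, salary $98000
  Ivan Jones, age 61, salary $86000
  Ivan Brown, age 48, salary $57000
  Alice White, age 53, salary $54000

Highest salary: Dave Anderson ($125000)

Dave Anderson


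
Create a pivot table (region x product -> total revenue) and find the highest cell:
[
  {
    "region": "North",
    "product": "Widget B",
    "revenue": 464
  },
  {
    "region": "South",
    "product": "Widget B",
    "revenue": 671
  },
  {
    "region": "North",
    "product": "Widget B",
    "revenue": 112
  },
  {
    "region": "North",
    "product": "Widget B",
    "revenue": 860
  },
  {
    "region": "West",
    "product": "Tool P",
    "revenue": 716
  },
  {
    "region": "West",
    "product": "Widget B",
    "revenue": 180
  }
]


Pivot: region (rows) x product (columns) -> total revenue

     Tool P        Widget B    
North            0          1436  
South            0           671  
West           716           180  

Highest: North / Widget B = $1436

North / Widget B = $1436


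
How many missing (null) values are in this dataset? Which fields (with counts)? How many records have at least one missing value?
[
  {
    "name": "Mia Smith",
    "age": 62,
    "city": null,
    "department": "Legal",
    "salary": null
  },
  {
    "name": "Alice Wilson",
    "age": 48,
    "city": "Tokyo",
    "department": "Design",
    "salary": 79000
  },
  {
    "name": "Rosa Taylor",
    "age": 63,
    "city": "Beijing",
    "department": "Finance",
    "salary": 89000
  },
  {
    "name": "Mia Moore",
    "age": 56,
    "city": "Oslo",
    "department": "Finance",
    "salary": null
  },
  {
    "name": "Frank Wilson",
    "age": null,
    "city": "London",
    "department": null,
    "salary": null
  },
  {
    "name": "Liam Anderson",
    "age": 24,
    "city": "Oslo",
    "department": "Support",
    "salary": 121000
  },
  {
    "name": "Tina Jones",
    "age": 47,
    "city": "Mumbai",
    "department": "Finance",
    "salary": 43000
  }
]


Checking for missing (null) values in 7 records:

  Mia Smith: city, salary
  Alice Wilson: complete
  Rosa Taylor: complete
  Mia Moore: salary
  Frank Wilson: age, department, salary
  Liam Anderson: complete
  Tina Jones: complete

Per field:
  name: 0 missing
  age: 1 missing
  city: 1 missing
  department: 1 missing
  salary: 3 missing

Total missing values: 6
Records with any missing: 3

6 missing values (age: 1, city: 1, department: 1, salary: 3); 3 incomplete records


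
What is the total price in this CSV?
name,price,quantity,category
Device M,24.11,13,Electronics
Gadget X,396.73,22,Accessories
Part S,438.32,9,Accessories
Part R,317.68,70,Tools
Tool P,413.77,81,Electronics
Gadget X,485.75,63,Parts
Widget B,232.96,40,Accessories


Computing total price:
Values: [24.11, 396.73, 438.32, 317.68, 413.77, 485.75, 232.96]
Sum = 2309.32

2309.32


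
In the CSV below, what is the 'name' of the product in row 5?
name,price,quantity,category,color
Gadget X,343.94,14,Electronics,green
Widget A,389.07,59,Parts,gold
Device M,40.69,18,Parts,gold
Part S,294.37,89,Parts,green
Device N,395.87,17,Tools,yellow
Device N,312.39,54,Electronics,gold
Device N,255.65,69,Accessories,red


Query: Row 5 ('Device N'), column 'name'
Value: Device N

Device N


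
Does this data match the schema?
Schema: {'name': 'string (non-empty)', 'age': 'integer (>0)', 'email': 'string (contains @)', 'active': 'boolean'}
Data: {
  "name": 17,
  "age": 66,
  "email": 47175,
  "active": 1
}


Validating each field against schema:
  name: FAIL (17 is not a string)
  age: OK (positive integer)
  email: FAIL (47175 is not a string)
  active: FAIL (1 is not a boolean)

Result: INVALID (3 errors: name, email, active)

INVALID (3 errors: name, email, active)


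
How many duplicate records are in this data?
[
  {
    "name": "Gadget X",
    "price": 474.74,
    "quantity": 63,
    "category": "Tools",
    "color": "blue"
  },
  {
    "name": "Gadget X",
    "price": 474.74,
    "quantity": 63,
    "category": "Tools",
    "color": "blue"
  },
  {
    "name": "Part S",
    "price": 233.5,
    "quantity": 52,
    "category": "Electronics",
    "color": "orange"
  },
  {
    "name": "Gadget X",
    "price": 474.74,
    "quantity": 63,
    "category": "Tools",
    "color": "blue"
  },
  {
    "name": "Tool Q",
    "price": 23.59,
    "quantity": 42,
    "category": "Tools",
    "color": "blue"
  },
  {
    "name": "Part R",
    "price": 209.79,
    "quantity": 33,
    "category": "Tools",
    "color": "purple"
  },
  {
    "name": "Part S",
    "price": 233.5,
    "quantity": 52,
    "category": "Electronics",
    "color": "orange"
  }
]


Checking 7 records for duplicates:

  Row 1: Gadget X ($474.74, qty 63)
  Row 2: Gadget X ($474.74, qty 63) <-- DUPLICATE
  Row 3: Part S ($233.5, qty 52)
  Row 4: Gadget X ($474.74, qty 63) <-- DUPLICATE
  Row 5: Tool Q ($23.59, qty 42)
  Row 6: Part R ($209.79, qty 33)
  Row 7: Part S ($233.5, qty 52) <-- DUPLICATE

Duplicates found: 3
Unique records: 4

3 duplicates, 4 unique


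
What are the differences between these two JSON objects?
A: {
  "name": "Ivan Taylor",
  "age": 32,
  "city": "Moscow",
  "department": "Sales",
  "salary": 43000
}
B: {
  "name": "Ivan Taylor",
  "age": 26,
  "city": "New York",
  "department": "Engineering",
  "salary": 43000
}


Comparing each field (in key order):
  name: same
  age: DIFFERENT
  city: DIFFERENT
  department: DIFFERENT
  salary: same
Differences:
  age: 32 -> 26
  city: Moscow -> New York
  department: Sales -> Engineering

3 field(s) changed

3 changes: age, city, department


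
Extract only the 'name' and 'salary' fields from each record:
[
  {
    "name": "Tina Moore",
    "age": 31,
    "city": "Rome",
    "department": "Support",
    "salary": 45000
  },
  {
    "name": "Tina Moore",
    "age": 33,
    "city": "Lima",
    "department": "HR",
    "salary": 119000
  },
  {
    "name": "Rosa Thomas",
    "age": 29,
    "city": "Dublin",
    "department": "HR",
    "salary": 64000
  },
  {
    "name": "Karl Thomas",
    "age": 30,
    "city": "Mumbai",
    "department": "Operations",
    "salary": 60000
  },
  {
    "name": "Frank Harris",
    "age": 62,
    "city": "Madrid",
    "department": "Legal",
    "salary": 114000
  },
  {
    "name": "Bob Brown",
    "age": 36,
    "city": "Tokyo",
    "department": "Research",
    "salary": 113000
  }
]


Original: 6 records with fields: name, age, city, department, salary
Keep: ['name', 'salary']
Drop: ['age', 'city', 'department']
Result: 6 records, 2 fields each

[
  {
    "name": "Tina Moore",
    "salary": 45000
  },
  {
    "name": "Tina Moore",
    "salary": 119000
  },
  {
    "name": "Rosa Thomas",
    "salary": 64000
  },
  {
    "name": "Karl Thomas",
    "salary": 60000
  },
  {
    "name": "Frank Harris",
    "salary": 114000
  },
  {
    "name": "Bob Brown",
    "salary": 113000
  }
]


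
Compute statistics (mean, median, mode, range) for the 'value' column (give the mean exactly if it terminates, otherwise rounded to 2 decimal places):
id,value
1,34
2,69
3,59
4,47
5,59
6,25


Data: [34, 69, 59, 47, 59, 25]
Count: 6
Sum: 293
Mean: 293/6 ≈ 48.83 (rounded to 2 decimal places)
Sorted: [25, 34, 47, 59, 59, 69]
Median: 53.0
Mode: 59 (2 times)
Range: 69 - 25 = 44
Min: 25, Max: 69

mean≈48.83, median=53.0, mode=59, range=44


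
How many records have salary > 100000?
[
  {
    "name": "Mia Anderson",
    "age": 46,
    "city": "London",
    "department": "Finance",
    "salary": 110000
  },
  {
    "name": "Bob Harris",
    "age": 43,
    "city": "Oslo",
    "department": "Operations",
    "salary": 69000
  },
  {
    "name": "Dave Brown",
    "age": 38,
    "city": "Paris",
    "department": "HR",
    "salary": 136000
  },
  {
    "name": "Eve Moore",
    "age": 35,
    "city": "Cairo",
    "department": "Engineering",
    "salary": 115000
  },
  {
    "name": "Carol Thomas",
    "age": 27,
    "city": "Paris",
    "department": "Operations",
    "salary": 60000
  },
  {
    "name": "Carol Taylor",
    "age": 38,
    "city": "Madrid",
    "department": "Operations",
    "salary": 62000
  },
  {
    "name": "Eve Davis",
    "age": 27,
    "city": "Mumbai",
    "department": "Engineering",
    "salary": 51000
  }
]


Data: 7 records
Condition: salary > 100000

Checking each record:
  Mia Anderson: 110000 MATCH
  Bob Harris: 69000
  Dave Brown: 136000 MATCH
  Eve Moore: 115000 MATCH
  Carol Thomas: 60000
  Carol Taylor: 62000
  Eve Davis: 51000

Count: 3

3


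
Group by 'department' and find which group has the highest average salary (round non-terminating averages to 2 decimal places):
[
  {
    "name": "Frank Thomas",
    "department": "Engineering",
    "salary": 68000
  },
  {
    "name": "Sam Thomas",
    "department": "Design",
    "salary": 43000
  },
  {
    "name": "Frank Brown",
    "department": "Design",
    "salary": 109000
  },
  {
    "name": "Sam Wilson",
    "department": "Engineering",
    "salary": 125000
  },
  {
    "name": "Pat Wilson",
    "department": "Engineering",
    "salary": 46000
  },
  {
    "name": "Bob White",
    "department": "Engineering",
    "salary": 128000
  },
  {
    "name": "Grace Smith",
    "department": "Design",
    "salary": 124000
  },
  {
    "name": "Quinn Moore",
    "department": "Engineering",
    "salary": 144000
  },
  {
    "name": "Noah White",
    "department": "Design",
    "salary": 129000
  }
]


Group by: department

Groups:
  Design: 4 people, avg salary = 405000/4 = $101250
  Engineering: 5 people, avg salary = 511000/5 = $102200

Highest average salary: Engineering ($102200)

Engineering ($102200)


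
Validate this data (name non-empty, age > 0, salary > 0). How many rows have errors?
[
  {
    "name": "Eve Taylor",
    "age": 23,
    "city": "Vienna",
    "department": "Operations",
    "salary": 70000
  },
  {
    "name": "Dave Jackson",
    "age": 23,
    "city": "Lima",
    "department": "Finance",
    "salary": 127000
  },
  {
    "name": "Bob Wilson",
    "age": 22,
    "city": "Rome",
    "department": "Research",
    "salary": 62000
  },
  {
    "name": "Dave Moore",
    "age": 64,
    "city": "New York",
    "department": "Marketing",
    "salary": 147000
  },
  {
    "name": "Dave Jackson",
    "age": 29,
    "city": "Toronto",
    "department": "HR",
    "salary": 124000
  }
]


Validating 5 records:
Rules: name non-empty, age > 0, salary > 0

  Row 1 (Eve Taylor): OK
  Row 2 (Dave Jackson): OK
  Row 3 (Bob Wilson): OK
  Row 4 (Dave Moore): OK
  Row 5 (Dave Jackson): OK

Total errors: 0

0 errors


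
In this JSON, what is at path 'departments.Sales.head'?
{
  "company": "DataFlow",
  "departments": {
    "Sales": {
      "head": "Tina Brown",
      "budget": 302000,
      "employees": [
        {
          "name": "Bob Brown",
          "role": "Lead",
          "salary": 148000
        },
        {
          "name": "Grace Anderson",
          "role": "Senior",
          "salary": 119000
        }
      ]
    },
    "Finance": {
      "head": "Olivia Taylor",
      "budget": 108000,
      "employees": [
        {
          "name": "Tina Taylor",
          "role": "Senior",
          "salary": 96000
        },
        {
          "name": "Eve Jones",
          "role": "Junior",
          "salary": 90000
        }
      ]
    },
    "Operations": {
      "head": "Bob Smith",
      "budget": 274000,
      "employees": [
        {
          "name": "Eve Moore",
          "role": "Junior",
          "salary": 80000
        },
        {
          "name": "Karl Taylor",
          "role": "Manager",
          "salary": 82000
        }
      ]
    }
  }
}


Path: departments.Sales.head

Navigate:
  -> departments
  -> Sales
  -> head = 'Tina Brown'

Tina Brown


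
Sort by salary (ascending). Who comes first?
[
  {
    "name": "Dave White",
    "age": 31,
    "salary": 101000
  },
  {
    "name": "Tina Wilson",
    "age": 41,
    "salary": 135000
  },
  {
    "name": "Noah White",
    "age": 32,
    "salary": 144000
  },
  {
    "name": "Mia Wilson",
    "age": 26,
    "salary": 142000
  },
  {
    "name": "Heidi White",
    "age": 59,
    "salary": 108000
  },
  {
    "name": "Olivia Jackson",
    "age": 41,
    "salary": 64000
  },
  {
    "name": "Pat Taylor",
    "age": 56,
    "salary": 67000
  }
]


Sort by: salary (ascending)

Sorted order:
  1. Olivia Jackson (salary = 64000)
  2. Pat Taylor (salary = 67000)
  3. Dave White (salary = 101000)
  4. Heidi White (salary = 108000)
  5. Tina Wilson (salary = 135000)
  6. Mia Wilson (salary = 142000)
  7. Noah White (salary = 144000)

First: Olivia Jackson

Olivia Jackson


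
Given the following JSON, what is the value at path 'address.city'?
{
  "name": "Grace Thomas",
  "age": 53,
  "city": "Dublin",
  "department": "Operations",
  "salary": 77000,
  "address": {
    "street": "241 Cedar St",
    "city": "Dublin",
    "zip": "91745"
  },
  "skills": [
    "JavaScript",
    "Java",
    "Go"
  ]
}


Query: address.city
Path: address -> city
Value: Dublin

Dublin


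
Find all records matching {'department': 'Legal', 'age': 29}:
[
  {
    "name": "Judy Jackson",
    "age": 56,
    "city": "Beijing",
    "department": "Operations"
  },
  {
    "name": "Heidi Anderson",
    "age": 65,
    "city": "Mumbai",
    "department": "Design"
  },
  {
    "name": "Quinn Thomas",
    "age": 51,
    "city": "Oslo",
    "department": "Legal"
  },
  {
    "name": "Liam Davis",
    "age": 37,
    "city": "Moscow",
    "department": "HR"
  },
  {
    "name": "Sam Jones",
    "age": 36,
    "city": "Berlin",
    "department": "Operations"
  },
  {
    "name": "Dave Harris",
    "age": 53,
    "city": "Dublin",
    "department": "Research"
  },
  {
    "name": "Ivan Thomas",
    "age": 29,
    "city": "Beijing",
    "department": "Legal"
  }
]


Search criteria: {'department': 'Legal', 'age': 29}

Checking 7 records:
  Judy Jackson: {department: Operations, age: 56}
  Heidi Anderson: {department: Design, age: 65}
  Quinn Thomas: {department: Legal, age: 51}
  Liam Davis: {department: HR, age: 37}
  Sam Jones: {department: Operations, age: 36}
  Dave Harris: {department: Research, age: 53}
  Ivan Thomas: {department: Legal, age: 29} <-- MATCH

Matches: ["Ivan Thomas"]

["Ivan Thomas"]


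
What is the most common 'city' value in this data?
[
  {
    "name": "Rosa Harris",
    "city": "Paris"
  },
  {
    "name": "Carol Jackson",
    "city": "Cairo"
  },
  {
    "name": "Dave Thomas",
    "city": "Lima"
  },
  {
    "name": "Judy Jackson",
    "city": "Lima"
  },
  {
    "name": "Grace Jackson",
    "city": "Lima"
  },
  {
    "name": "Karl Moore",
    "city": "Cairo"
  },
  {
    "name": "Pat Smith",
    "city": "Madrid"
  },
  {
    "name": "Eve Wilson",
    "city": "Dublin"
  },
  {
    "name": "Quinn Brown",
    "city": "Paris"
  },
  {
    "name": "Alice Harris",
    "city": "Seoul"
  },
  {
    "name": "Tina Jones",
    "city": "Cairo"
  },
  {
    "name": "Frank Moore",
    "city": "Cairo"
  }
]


Counting 'city' values across 12 records:

  Cairo: 4 ####
  Lima: 3 ###
  Paris: 2 ##
  Madrid: 1 #
  Dublin: 1 #
  Seoul: 1 #

Most common: Cairo (4 times)

Cairo (4 times)


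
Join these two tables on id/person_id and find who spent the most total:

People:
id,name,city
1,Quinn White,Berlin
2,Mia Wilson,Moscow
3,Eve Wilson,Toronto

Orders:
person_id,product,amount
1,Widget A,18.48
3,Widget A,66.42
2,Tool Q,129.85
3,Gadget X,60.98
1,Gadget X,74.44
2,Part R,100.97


Join on: people.id = orders.person_id

Joined rows:
  Quinn White (Berlin) bought Widget A for $18.48
  Eve Wilson (Toronto) bought Widget A for $66.42
  Mia Wilson (Moscow) bought Tool Q for $129.85
  Eve Wilson (Toronto) bought Gadget X for $60.98
  Quinn White (Berlin) bought Gadget X for $74.44
  Mia Wilson (Moscow) bought Part R for $100.97

Total per person:
  Mia Wilson: $230.82
  Eve Wilson: $127.40
  Quinn White: $92.92

Top spender: Mia Wilson ($230.82)

Mia Wilson ($230.82)


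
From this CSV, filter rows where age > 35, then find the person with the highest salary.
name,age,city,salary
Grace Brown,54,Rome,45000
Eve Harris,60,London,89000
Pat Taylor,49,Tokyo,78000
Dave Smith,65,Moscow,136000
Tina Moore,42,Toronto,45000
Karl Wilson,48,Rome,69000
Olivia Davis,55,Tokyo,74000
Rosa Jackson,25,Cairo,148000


Filter: age > 35
Sort by: salary (descending)

Filtered records (7):
  Dave Smith, age 65, salary $136000
  Eve Harris, age 60, salary $89000
  Pat Taylor, age 49, salary $78000
  Olivia Davis, age 55, salary $74000
  Karl Wilson, age 48, salary $69000
  Grace Brown, age 54, salary $45000
  Tina Moore, age 42, salary $45000

Highest salary: Dave Smith ($136000)

Dave Smith


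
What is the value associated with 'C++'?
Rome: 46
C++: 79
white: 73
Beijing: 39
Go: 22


Looking up key 'C++'
Value: 79

79


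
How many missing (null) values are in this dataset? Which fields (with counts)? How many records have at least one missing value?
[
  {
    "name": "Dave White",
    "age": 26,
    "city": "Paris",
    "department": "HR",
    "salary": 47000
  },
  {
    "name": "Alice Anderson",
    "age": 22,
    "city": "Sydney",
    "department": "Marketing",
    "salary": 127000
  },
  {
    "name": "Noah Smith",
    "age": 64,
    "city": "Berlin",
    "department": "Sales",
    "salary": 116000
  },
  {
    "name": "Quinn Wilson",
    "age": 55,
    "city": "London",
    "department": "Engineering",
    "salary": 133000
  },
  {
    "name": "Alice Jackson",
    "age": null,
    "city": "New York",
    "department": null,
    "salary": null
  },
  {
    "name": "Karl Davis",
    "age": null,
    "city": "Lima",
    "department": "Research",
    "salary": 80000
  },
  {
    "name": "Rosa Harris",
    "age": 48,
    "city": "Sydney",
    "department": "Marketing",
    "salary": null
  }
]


Checking for missing (null) values in 7 records:

  Dave White: complete
  Alice Anderson: complete
  Noah Smith: complete
  Quinn Wilson: complete
  Alice Jackson: age, department, salary
  Karl Davis: age
  Rosa Harris: salary

Per field:
  name: 0 missing
  age: 2 missing
  city: 0 missing
  department: 1 missing
  salary: 2 missing

Total missing values: 5
Records with any missing: 3

5 missing values (age: 2, department: 1, salary: 2); 3 incomplete records


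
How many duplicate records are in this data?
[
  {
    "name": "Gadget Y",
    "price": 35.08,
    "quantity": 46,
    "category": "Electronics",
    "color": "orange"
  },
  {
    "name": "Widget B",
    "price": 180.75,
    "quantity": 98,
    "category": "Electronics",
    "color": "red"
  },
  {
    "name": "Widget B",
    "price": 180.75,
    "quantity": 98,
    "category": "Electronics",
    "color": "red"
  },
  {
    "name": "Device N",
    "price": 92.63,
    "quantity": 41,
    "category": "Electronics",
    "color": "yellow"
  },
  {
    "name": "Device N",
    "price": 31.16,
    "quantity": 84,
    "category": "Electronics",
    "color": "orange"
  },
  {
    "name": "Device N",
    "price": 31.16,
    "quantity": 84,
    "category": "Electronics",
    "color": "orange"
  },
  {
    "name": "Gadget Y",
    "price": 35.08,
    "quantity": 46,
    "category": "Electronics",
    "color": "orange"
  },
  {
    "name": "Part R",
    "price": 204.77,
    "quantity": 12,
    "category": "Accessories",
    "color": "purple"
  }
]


Checking 8 records for duplicates:

  Row 1: Gadget Y ($35.08, qty 46)
  Row 2: Widget B ($180.75, qty 98)
  Row 3: Widget B ($180.75, qty 98) <-- DUPLICATE
  Row 4: Device N ($92.63, qty 41)
  Row 5: Device N ($31.16, qty 84)
  Row 6: Device N ($31.16, qty 84) <-- DUPLICATE
  Row 7: Gadget Y ($35.08, qty 46) <-- DUPLICATE
  Row 8: Part R ($204.77, qty 12)

Duplicates found: 3
Unique records: 5

3 duplicates, 5 unique


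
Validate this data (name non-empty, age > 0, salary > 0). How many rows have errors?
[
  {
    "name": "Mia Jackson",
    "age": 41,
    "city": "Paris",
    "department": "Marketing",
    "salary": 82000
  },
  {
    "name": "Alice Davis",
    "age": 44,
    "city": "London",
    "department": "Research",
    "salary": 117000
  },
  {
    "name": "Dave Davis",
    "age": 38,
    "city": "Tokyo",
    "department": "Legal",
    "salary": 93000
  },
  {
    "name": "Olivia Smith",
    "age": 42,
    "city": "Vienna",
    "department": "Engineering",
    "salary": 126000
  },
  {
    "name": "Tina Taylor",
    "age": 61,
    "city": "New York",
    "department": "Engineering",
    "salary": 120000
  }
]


Validating 5 records:
Rules: name non-empty, age > 0, salary > 0

  Row 1 (Mia Jackson): OK
  Row 2 (Alice Davis): OK
  Row 3 (Dave Davis): OK
  Row 4 (Olivia Smith): OK
  Row 5 (Tina Taylor): OK

Total errors: 0

0 errors


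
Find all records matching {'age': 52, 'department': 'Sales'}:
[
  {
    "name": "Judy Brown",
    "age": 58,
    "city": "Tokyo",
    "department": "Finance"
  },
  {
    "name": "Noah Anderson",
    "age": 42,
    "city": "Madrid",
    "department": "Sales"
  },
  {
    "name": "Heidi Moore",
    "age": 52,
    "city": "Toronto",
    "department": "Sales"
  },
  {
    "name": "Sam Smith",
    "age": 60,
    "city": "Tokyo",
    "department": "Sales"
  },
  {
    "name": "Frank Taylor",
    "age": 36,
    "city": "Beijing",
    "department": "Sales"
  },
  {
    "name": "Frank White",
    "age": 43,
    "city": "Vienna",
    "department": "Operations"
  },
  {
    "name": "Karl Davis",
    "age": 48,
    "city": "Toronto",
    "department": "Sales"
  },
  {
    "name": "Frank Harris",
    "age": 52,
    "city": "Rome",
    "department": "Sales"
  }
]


Search criteria: {'age': 52, 'department': 'Sales'}

Checking 8 records:
  Judy Brown: {age: 58, department: Finance}
  Noah Anderson: {age: 42, department: Sales}
  Heidi Moore: {age: 52, department: Sales} <-- MATCH
  Sam Smith: {age: 60, department: Sales}
  Frank Taylor: {age: 36, department: Sales}
  Frank White: {age: 43, department: Operations}
  Karl Davis: {age: 48, department: Sales}
  Frank Harris: {age: 52, department: Sales} <-- MATCH

Matches: ["Heidi Moore", "Frank Harris"]

["Heidi Moore", "Frank Harris"]


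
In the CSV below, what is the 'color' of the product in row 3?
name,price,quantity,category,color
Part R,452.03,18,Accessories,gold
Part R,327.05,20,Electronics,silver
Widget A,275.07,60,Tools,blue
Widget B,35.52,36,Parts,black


Query: Row 3 ('Widget A'), column 'color'
Value: blue

blue
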